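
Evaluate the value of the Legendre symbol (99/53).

Reduce the numerator: 99 ≡ 46 (mod 53), so (99/53) = (46/53).
Factor out 2: 46 = 2·23. Since 53 ≡ 5 (mod 8), (2/53) = -1. Now have -(23/53).
53 ≡ 1 (mod 4), so quadratic reciprocity gives (23/53) = (53/23). Reduce: 53 ≡ 7 (mod 23). Now have -(7/23).
Both 7 ≡ 3 and 23 ≡ 3 (mod 4), so reciprocity gives (7/23) = -(23/7). Reduce: 23 ≡ 2 (mod 7). Now have (2/7).
Factor out 2: 2 = 2. Since 7 ≡ 7 (mod 8), (2/7) = +1. Now have (1/7).
(1/7) = 1. Collecting the sign factors: 1.

1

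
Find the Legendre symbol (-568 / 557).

(-568 / 557)
  = (546 / 557)    [-568 ≡ 546 mod 557]
  = -(273 / 557)    [557 ≡ 5 mod 8 ⇒ (2 / 557) = -1]
  = -(557 / 273)    [QR: 273 ≡ 1 mod 4, sign kept]
  = -(11 / 273)    [557 ≡ 11 mod 273]
  = -(273 / 11)    [QR: 273 ≡ 1 mod 4, sign kept]
  = -(9 / 11)    [273 ≡ 9 mod 11]
  = -(11 / 9)    [QR: 9 ≡ 1 mod 4, sign kept]
  = -(2 / 9)    [11 ≡ 2 mod 9]
  = -(1 / 9)    [9 ≡ 1 mod 8 ⇒ (2 / 9) = +1]
  = -1    [(1 / 9) = 1]

-1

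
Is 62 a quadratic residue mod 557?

yes

(62/557)
  = -(31/557)    [557 ≡ 5 mod 8 ⇒ (2/557) = -1]
  = -(557/31)    [QR: 557 ≡ 1 mod 4, sign kept]
  = -(30/31)    [557 ≡ 30 mod 31]
  = -(15/31)    [31 ≡ 7 mod 8 ⇒ (2/31) = +1]
  = (31/15)    [QR: both ≡ 3 mod 4, sign flips]
  = (1/15)    [31 ≡ 1 mod 15]
  = 1    [(1/15) = 1]
(62/557) = 1, and 557 is prime, so 62 is a quadratic residue mod 557.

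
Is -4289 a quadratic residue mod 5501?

no

(-4289|5501)
  = (4289|5501)    [5501 ≡ 1 mod 4 ⇒ (-1|5501) = +1]
  = (5501|4289)    [QR: 4289 ≡ 1 mod 4, sign kept]
  = (1212|4289)    [5501 ≡ 1212 mod 4289]
  = (303|4289)    [4289 ≡ 1 mod 8 ⇒ (2|4289)^2 = +1]
  = (4289|303)    [QR: 4289 ≡ 1 mod 4, sign kept]
  = (47|303)    [4289 ≡ 47 mod 303]
  = -(303|47)    [QR: both ≡ 3 mod 4, sign flips]
  = -(21|47)    [303 ≡ 21 mod 47]
  = -(47|21)    [QR: 21 ≡ 1 mod 4, sign kept]
  = -(5|21)    [47 ≡ 5 mod 21]
  = -(21|5)    [QR: 5 ≡ 1 mod 4, sign kept]
  = -(1|5)    [21 ≡ 1 mod 5]
  = -1    [(1|5) = 1]
(-4289|5501) = -1, and 5501 is prime, so -4289 is not a quadratic residue mod 5501.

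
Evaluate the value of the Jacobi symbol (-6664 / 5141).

1

(-6664 / 5141)
  = (3618 / 5141)    [-6664 ≡ 3618 mod 5141]
  = -(1809 / 5141)    [5141 ≡ 5 mod 8 ⇒ (2 / 5141) = -1]
  = -(5141 / 1809)    [QR: 1809 ≡ 1 mod 4, sign kept]
  = -(1523 / 1809)    [5141 ≡ 1523 mod 1809]
  = -(1809 / 1523)    [QR: 1809 ≡ 1 mod 4, sign kept]
  = -(286 / 1523)    [1809 ≡ 286 mod 1523]
  = (143 / 1523)    [1523 ≡ 3 mod 8 ⇒ (2 / 1523) = -1]
  = -(1523 / 143)    [QR: both ≡ 3 mod 4, sign flips]
  = -(93 / 143)    [1523 ≡ 93 mod 143]
  = -(143 / 93)    [QR: 93 ≡ 1 mod 4, sign kept]
  = -(50 / 93)    [143 ≡ 50 mod 93]
  = (25 / 93)    [93 ≡ 5 mod 8 ⇒ (2 / 93) = -1]
  = (93 / 25)    [QR: 25 ≡ 1 mod 4, sign kept]
  = (18 / 25)    [93 ≡ 18 mod 25]
  = (9 / 25)    [25 ≡ 1 mod 8 ⇒ (2 / 25) = +1]
  = (25 / 9)    [QR: 9 ≡ 1 mod 4, sign kept]
  = (7 / 9)    [25 ≡ 7 mod 9]
  = (9 / 7)    [QR: 9 ≡ 1 mod 4, sign kept]
  = (2 / 7)    [9 ≡ 2 mod 7]
  = (1 / 7)    [7 ≡ 7 mod 8 ⇒ (2 / 7) = +1]
  = 1    [(1 / 7) = 1]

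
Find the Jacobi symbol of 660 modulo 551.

-1

(660|551)
  = (109|551)    [660 ≡ 109 mod 551]
  = (551|109)    [QR: 109 ≡ 1 mod 4, sign kept]
  = (6|109)    [551 ≡ 6 mod 109]
  = -(3|109)    [109 ≡ 5 mod 8 ⇒ (2|109) = -1]
  = -(109|3)    [QR: 109 ≡ 1 mod 4, sign kept]
  = -(1|3)    [109 ≡ 1 mod 3]
  = -1    [(1|3) = 1]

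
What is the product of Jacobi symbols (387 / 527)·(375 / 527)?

By multiplicativity, (387·375 / 527) = (387 / 527)·(375 / 527).
First factor (387 / 527):
(387 / 527)
  = -(527 / 387)    [QR: both ≡ 3 mod 4, sign flips]
  = -(140 / 387)    [527 ≡ 140 mod 387]
  = -(35 / 387)    [387 ≡ 3 mod 8 ⇒ (2 / 387)^2 = +1]
  = (387 / 35)    [QR: both ≡ 3 mod 4, sign flips]
  = (2 / 35)    [387 ≡ 2 mod 35]
  = -(1 / 35)    [35 ≡ 3 mod 8 ⇒ (2 / 35) = -1]
  = -1    [(1 / 35) = 1]
Second factor (375 / 527):
(375 / 527)
  = -(527 / 375)    [QR: both ≡ 3 mod 4, sign flips]
  = -(152 / 375)    [527 ≡ 152 mod 375]
  = -(19 / 375)    [375 ≡ 7 mod 8 ⇒ (2 / 375)^3 = +1]
  = (375 / 19)    [QR: both ≡ 3 mod 4, sign flips]
  = (14 / 19)    [375 ≡ 14 mod 19]
  = -(7 / 19)    [19 ≡ 3 mod 8 ⇒ (2 / 19) = -1]
  = (19 / 7)    [QR: both ≡ 3 mod 4, sign flips]
  = (5 / 7)    [19 ≡ 5 mod 7]
  = (7 / 5)    [QR: 5 ≡ 1 mod 4, sign kept]
  = (2 / 5)    [7 ≡ 2 mod 5]
  = -(1 / 5)    [5 ≡ 5 mod 8 ⇒ (2 / 5) = -1]
  = -1    [(1 / 5) = 1]
Product: (-1)·(-1) = 1.

1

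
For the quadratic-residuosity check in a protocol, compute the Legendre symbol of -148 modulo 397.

1

(-148/397)
  = (148/397)    [397 ≡ 1 mod 4 ⇒ (-1/397) = +1]
  = (37/397)    [397 ≡ 5 mod 8 ⇒ (2/397)^2 = +1]
  = (397/37)    [QR: 37 ≡ 1 mod 4, sign kept]
  = (27/37)    [397 ≡ 27 mod 37]
  = (37/27)    [QR: 37 ≡ 1 mod 4, sign kept]
  = (10/27)    [37 ≡ 10 mod 27]
  = -(5/27)    [27 ≡ 3 mod 8 ⇒ (2/27) = -1]
  = -(27/5)    [QR: 5 ≡ 1 mod 4, sign kept]
  = -(2/5)    [27 ≡ 2 mod 5]
  = (1/5)    [5 ≡ 5 mod 8 ⇒ (2/5) = -1]
  = 1    [(1/5) = 1]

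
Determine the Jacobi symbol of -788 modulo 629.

(-788/629)
  = (470/629)    [-788 ≡ 470 mod 629]
  = -(235/629)    [629 ≡ 5 mod 8 ⇒ (2/629) = -1]
  = -(629/235)    [QR: 629 ≡ 1 mod 4, sign kept]
  = -(159/235)    [629 ≡ 159 mod 235]
  = (235/159)    [QR: both ≡ 3 mod 4, sign flips]
  = (76/159)    [235 ≡ 76 mod 159]
  = (19/159)    [159 ≡ 7 mod 8 ⇒ (2/159)^2 = +1]
  = -(159/19)    [QR: both ≡ 3 mod 4, sign flips]
  = -(7/19)    [159 ≡ 7 mod 19]
  = (19/7)    [QR: both ≡ 3 mod 4, sign flips]
  = (5/7)    [19 ≡ 5 mod 7]
  = (7/5)    [QR: 5 ≡ 1 mod 4, sign kept]
  = (2/5)    [7 ≡ 2 mod 5]
  = -(1/5)    [5 ≡ 5 mod 8 ⇒ (2/5) = -1]
  = -1    [(1/5) = 1]

-1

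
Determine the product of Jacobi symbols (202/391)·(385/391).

1

By multiplicativity, (202·385/391) = (202/391)·(385/391).
First factor (202/391):
(202/391)
  = (101/391)    [391 ≡ 7 mod 8 ⇒ (2/391) = +1]
  = (391/101)    [QR: 101 ≡ 1 mod 4, sign kept]
  = (88/101)    [391 ≡ 88 mod 101]
  = -(11/101)    [101 ≡ 5 mod 8 ⇒ (2/101)^3 = -1]
  = -(101/11)    [QR: 101 ≡ 1 mod 4, sign kept]
  = -(2/11)    [101 ≡ 2 mod 11]
  = (1/11)    [11 ≡ 3 mod 8 ⇒ (2/11) = -1]
  = 1    [(1/11) = 1]
Second factor (385/391):
(385/391)
  = (391/385)    [QR: 385 ≡ 1 mod 4, sign kept]
  = (6/385)    [391 ≡ 6 mod 385]
  = (3/385)    [385 ≡ 1 mod 8 ⇒ (2/385) = +1]
  = (385/3)    [QR: 385 ≡ 1 mod 4, sign kept]
  = (1/3)    [385 ≡ 1 mod 3]
  = 1    [(1/3) = 1]
Product: (1)·(1) = 1.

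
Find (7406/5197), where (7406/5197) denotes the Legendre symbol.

Reduce the numerator: 7406 ≡ 2209 (mod 5197), so (7406/5197) = (2209/5197).
2209 ≡ 1 (mod 4), so quadratic reciprocity gives (2209/5197) = (5197/2209). Reduce: 5197 ≡ 779 (mod 2209). Now have (779/2209).
2209 ≡ 1 (mod 4), so quadratic reciprocity gives (779/2209) = (2209/779). Reduce: 2209 ≡ 651 (mod 779). Now have (651/779).
Both 651 ≡ 3 and 779 ≡ 3 (mod 4), so reciprocity gives (651/779) = -(779/651). Reduce: 779 ≡ 128 (mod 651). Now have -(128/651).
Factor out 2: 128 = 2^7. Since 651 ≡ 3 (mod 8), (2/651) = -1, and (2/651)^7 = -1. Now have (1/651).
(1/651) = 1. Collecting the sign factors: 1.

1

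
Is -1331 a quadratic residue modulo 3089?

Reduce the numerator: -1331 ≡ 1758 (mod 3089), so (-1331/3089) = (1758/3089).
Factor out 2: 1758 = 2·879. Since 3089 ≡ 1 (mod 8), (2/3089) = +1. Now have (879/3089).
3089 ≡ 1 (mod 4), so quadratic reciprocity gives (879/3089) = (3089/879). Reduce: 3089 ≡ 452 (mod 879). Now have (452/879).
Factor out 2: 452 = 2^2·113. Since 879 ≡ 7 (mod 8), (2/879) = +1, and (2/879)^2 = +1. Now have (113/879).
113 ≡ 1 (mod 4), so quadratic reciprocity gives (113/879) = (879/113). Reduce: 879 ≡ 88 (mod 113). Now have (88/113).
Factor out 2: 88 = 2^3·11. Since 113 ≡ 1 (mod 8), (2/113) = +1, and (2/113)^3 = +1. Now have (11/113).
113 ≡ 1 (mod 4), so quadratic reciprocity gives (11/113) = (113/11). Reduce: 113 ≡ 3 (mod 11). Now have (3/11).
Both 3 ≡ 3 and 11 ≡ 3 (mod 4), so reciprocity gives (3/11) = -(11/3). Reduce: 11 ≡ 2 (mod 3). Now have -(2/3).
Factor out 2: 2 = 2. Since 3 ≡ 3 (mod 8), (2/3) = -1. Now have (1/3).
(1/3) = 1. Collecting the sign factors: 1.
The Legendre symbol is 1, so x^2 ≡ -1331 (mod 3089) has solution.

yes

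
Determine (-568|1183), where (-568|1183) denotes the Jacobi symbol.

-1

Reduce the numerator: -568 ≡ 615 (mod 1183), so (-568|1183) = (615|1183).
Both 615 ≡ 3 and 1183 ≡ 3 (mod 4), so reciprocity gives (615|1183) = -(1183|615). Reduce: 1183 ≡ 568 (mod 615). Now have -(568|615).
Factor out 2: 568 = 2^3·71. Since 615 ≡ 7 (mod 8), (2|615) = +1, and (2|615)^3 = +1. Now have -(71|615).
Both 71 ≡ 3 and 615 ≡ 3 (mod 4), so reciprocity gives (71|615) = -(615|71). Reduce: 615 ≡ 47 (mod 71). Now have (47|71).
Both 47 ≡ 3 and 71 ≡ 3 (mod 4), so reciprocity gives (47|71) = -(71|47). Reduce: 71 ≡ 24 (mod 47). Now have -(24|47).
Factor out 2: 24 = 2^3·3. Since 47 ≡ 7 (mod 8), (2|47) = +1, and (2|47)^3 = +1. Now have -(3|47).
Both 3 ≡ 3 and 47 ≡ 3 (mod 4), so reciprocity gives (3|47) = -(47|3). Reduce: 47 ≡ 2 (mod 3). Now have (2|3).
Factor out 2: 2 = 2. Since 3 ≡ 3 (mod 8), (2|3) = -1. Now have -(1|3).
(1|3) = 1. Collecting the sign factors: -1.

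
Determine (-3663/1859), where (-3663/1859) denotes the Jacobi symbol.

Reduce the numerator: -3663 ≡ 55 (mod 1859), so (-3663/1859) = (55/1859).
Both 55 ≡ 3 and 1859 ≡ 3 (mod 4), so reciprocity gives (55/1859) = -(1859/55). Reduce: 1859 ≡ 44 (mod 55). Now have -(44/55).
Factor out 2: 44 = 2^2·11. Since 55 ≡ 7 (mod 8), (2/55) = +1, and (2/55)^2 = +1. Now have -(11/55).
Both 11 ≡ 3 and 55 ≡ 3 (mod 4), so reciprocity gives (11/55) = -(55/11). Reduce: 55 ≡ 0 (mod 11). Now have (0/11).
The numerator is now 0 with denominator 11 > 1: the symbol is 0.

0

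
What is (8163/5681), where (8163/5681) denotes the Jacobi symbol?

(8163/5681)
  = (2482/5681)    [8163 ≡ 2482 mod 5681]
  = (1241/5681)    [5681 ≡ 1 mod 8 ⇒ (2/5681) = +1]
  = (5681/1241)    [QR: 1241 ≡ 1 mod 4, sign kept]
  = (717/1241)    [5681 ≡ 717 mod 1241]
  = (1241/717)    [QR: 717 ≡ 1 mod 4, sign kept]
  = (524/717)    [1241 ≡ 524 mod 717]
  = (131/717)    [717 ≡ 5 mod 8 ⇒ (2/717)^2 = +1]
  = (717/131)    [QR: 717 ≡ 1 mod 4, sign kept]
  = (62/131)    [717 ≡ 62 mod 131]
  = -(31/131)    [131 ≡ 3 mod 8 ⇒ (2/131) = -1]
  = (131/31)    [QR: both ≡ 3 mod 4, sign flips]
  = (7/31)    [131 ≡ 7 mod 31]
  = -(31/7)    [QR: both ≡ 3 mod 4, sign flips]
  = -(3/7)    [31 ≡ 3 mod 7]
  = (7/3)    [QR: both ≡ 3 mod 4, sign flips]
  = (1/3)    [7 ≡ 1 mod 3]
  = 1    [(1/3) = 1]

1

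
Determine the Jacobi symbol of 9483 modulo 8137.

-1

Reduce the numerator: 9483 ≡ 1346 (mod 8137), so (9483/8137) = (1346/8137).
Factor out 2: 1346 = 2·673. Since 8137 ≡ 1 (mod 8), (2/8137) = +1. Now have (673/8137).
673 ≡ 1 (mod 4), so quadratic reciprocity gives (673/8137) = (8137/673). Reduce: 8137 ≡ 61 (mod 673). Now have (61/673).
61 ≡ 1 (mod 4), so quadratic reciprocity gives (61/673) = (673/61). Reduce: 673 ≡ 2 (mod 61). Now have (2/61).
Factor out 2: 2 = 2. Since 61 ≡ 5 (mod 8), (2/61) = -1. Now have -(1/61).
(1/61) = 1. Collecting the sign factors: -1.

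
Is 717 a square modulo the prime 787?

717 ≡ 1 (mod 4), so quadratic reciprocity gives (717|787) = (787|717). Reduce: 787 ≡ 70 (mod 717). Now have (70|717).
Factor out 2: 70 = 2·35. Since 717 ≡ 5 (mod 8), (2|717) = -1. Now have -(35|717).
717 ≡ 1 (mod 4), so quadratic reciprocity gives (35|717) = (717|35). Reduce: 717 ≡ 17 (mod 35). Now have -(17|35).
17 ≡ 1 (mod 4), so quadratic reciprocity gives (17|35) = (35|17). Reduce: 35 ≡ 1 (mod 17). Now have -(1|17).
(1|17) = 1. Collecting the sign factors: -1.
The Legendre symbol is -1, so x^2 ≡ 717 (mod 787) has no solution.

no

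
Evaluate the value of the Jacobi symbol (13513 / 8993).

Reduce the numerator: 13513 ≡ 4520 (mod 8993), so (13513 / 8993) = (4520 / 8993).
Factor out 2: 4520 = 2^3·565. Since 8993 ≡ 1 (mod 8), (2 / 8993) = +1, and (2 / 8993)^3 = +1. Now have (565 / 8993).
565 ≡ 1 (mod 4), so quadratic reciprocity gives (565 / 8993) = (8993 / 565). Reduce: 8993 ≡ 518 (mod 565). Now have (518 / 565).
Factor out 2: 518 = 2·259. Since 565 ≡ 5 (mod 8), (2 / 565) = -1. Now have -(259 / 565).
565 ≡ 1 (mod 4), so quadratic reciprocity gives (259 / 565) = (565 / 259). Reduce: 565 ≡ 47 (mod 259). Now have -(47 / 259).
Both 47 ≡ 3 and 259 ≡ 3 (mod 4), so reciprocity gives (47 / 259) = -(259 / 47). Reduce: 259 ≡ 24 (mod 47). Now have (24 / 47).
Factor out 2: 24 = 2^3·3. Since 47 ≡ 7 (mod 8), (2 / 47) = +1, and (2 / 47)^3 = +1. Now have (3 / 47).
Both 3 ≡ 3 and 47 ≡ 3 (mod 4), so reciprocity gives (3 / 47) = -(47 / 3). Reduce: 47 ≡ 2 (mod 3). Now have -(2 / 3).
Factor out 2: 2 = 2. Since 3 ≡ 3 (mod 8), (2 / 3) = -1. Now have (1 / 3).
(1 / 3) = 1. Collecting the sign factors: 1.

1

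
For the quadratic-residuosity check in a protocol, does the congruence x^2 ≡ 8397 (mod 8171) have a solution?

Reduce the numerator: 8397 ≡ 226 (mod 8171), so (8397/8171) = (226/8171).
Factor out 2: 226 = 2·113. Since 8171 ≡ 3 (mod 8), (2/8171) = -1. Now have -(113/8171).
113 ≡ 1 (mod 4), so quadratic reciprocity gives (113/8171) = (8171/113). Reduce: 8171 ≡ 35 (mod 113). Now have -(35/113).
113 ≡ 1 (mod 4), so quadratic reciprocity gives (35/113) = (113/35). Reduce: 113 ≡ 8 (mod 35). Now have -(8/35).
Factor out 2: 8 = 2^3. Since 35 ≡ 3 (mod 8), (2/35) = -1, and (2/35)^3 = -1. Now have (1/35).
(1/35) = 1. Collecting the sign factors: 1.
(8397/8171) = 1, and 8171 is prime, so 8397 is a quadratic residue mod 8171.

yes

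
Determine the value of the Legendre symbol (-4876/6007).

Reduce the numerator: -4876 ≡ 1131 (mod 6007), so (-4876/6007) = (1131/6007).
Both 1131 ≡ 3 and 6007 ≡ 3 (mod 4), so reciprocity gives (1131/6007) = -(6007/1131). Reduce: 6007 ≡ 352 (mod 1131). Now have -(352/1131).
Factor out 2: 352 = 2^5·11. Since 1131 ≡ 3 (mod 8), (2/1131) = -1, and (2/1131)^5 = -1. Now have (11/1131).
Both 11 ≡ 3 and 1131 ≡ 3 (mod 4), so reciprocity gives (11/1131) = -(1131/11). Reduce: 1131 ≡ 9 (mod 11). Now have -(9/11).
9 ≡ 1 (mod 4), so quadratic reciprocity gives (9/11) = (11/9). Reduce: 11 ≡ 2 (mod 9). Now have -(2/9).
Factor out 2: 2 = 2. Since 9 ≡ 1 (mod 8), (2/9) = +1. Now have -(1/9).
(1/9) = 1. Collecting the sign factors: -1.

-1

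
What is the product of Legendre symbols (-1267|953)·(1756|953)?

-1

By multiplicativity, (-1267·1756|953) = (-1267|953)·(1756|953).
First factor (-1267|953):
(-1267|953)
  = (1267|953)    [953 ≡ 1 mod 4 ⇒ (-1|953) = +1]
  = (314|953)    [1267 ≡ 314 mod 953]
  = (157|953)    [953 ≡ 1 mod 8 ⇒ (2|953) = +1]
  = (953|157)    [QR: 157 ≡ 1 mod 4, sign kept]
  = (11|157)    [953 ≡ 11 mod 157]
  = (157|11)    [QR: 157 ≡ 1 mod 4, sign kept]
  = (3|11)    [157 ≡ 3 mod 11]
  = -(11|3)    [QR: both ≡ 3 mod 4, sign flips]
  = -(2|3)    [11 ≡ 2 mod 3]
  = (1|3)    [3 ≡ 3 mod 8 ⇒ (2|3) = -1]
  = 1    [(1|3) = 1]
Second factor (1756|953):
(1756|953)
  = (803|953)    [1756 ≡ 803 mod 953]
  = (953|803)    [QR: 953 ≡ 1 mod 4, sign kept]
  = (150|803)    [953 ≡ 150 mod 803]
  = -(75|803)    [803 ≡ 3 mod 8 ⇒ (2|803) = -1]
  = (803|75)    [QR: both ≡ 3 mod 4, sign flips]
  = (53|75)    [803 ≡ 53 mod 75]
  = (75|53)    [QR: 53 ≡ 1 mod 4, sign kept]
  = (22|53)    [75 ≡ 22 mod 53]
  = -(11|53)    [53 ≡ 5 mod 8 ⇒ (2|53) = -1]
  = -(53|11)    [QR: 53 ≡ 1 mod 4, sign kept]
  = -(9|11)    [53 ≡ 9 mod 11]
  = -(11|9)    [QR: 9 ≡ 1 mod 4, sign kept]
  = -(2|9)    [11 ≡ 2 mod 9]
  = -(1|9)    [9 ≡ 1 mod 8 ⇒ (2|9) = +1]
  = -1    [(1|9) = 1]
Product: (1)·(-1) = -1.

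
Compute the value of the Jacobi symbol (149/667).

149 ≡ 1 (mod 4), so quadratic reciprocity gives (149/667) = (667/149). Reduce: 667 ≡ 71 (mod 149). Now have (71/149).
149 ≡ 1 (mod 4), so quadratic reciprocity gives (71/149) = (149/71). Reduce: 149 ≡ 7 (mod 71). Now have (7/71).
Both 7 ≡ 3 and 71 ≡ 3 (mod 4), so reciprocity gives (7/71) = -(71/7). Reduce: 71 ≡ 1 (mod 7). Now have -(1/7).
(1/7) = 1. Collecting the sign factors: -1.

-1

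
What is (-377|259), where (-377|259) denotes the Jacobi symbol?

1

Pull out -1: (-377|259) = (-1|259)·(377|259). Since 259 ≡ 3 (mod 4), (-1|259) = -1. Now have -(377|259).
Reduce the numerator: 377 ≡ 118 (mod 259), so (377|259) = (118|259).
Factor out 2: 118 = 2·59. Since 259 ≡ 3 (mod 8), (2|259) = -1. Now have (59|259).
Both 59 ≡ 3 and 259 ≡ 3 (mod 4), so reciprocity gives (59|259) = -(259|59). Reduce: 259 ≡ 23 (mod 59). Now have -(23|59).
Both 23 ≡ 3 and 59 ≡ 3 (mod 4), so reciprocity gives (23|59) = -(59|23). Reduce: 59 ≡ 13 (mod 23). Now have (13|23).
13 ≡ 1 (mod 4), so quadratic reciprocity gives (13|23) = (23|13). Reduce: 23 ≡ 10 (mod 13). Now have (10|13).
Factor out 2: 10 = 2·5. Since 13 ≡ 5 (mod 8), (2|13) = -1. Now have -(5|13).
5 ≡ 1 (mod 4), so quadratic reciprocity gives (5|13) = (13|5). Reduce: 13 ≡ 3 (mod 5). Now have -(3|5).
5 ≡ 1 (mod 4), so quadratic reciprocity gives (3|5) = (5|3). Reduce: 5 ≡ 2 (mod 3). Now have -(2|3).
Factor out 2: 2 = 2. Since 3 ≡ 3 (mod 8), (2|3) = -1. Now have (1|3).
(1|3) = 1. Collecting the sign factors: 1.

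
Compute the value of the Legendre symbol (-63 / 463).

Reduce the numerator: -63 ≡ 400 (mod 463), so (-63 / 463) = (400 / 463).
Factor out 2: 400 = 2^4·25. Since 463 ≡ 7 (mod 8), (2 / 463) = +1, and (2 / 463)^4 = +1. Now have (25 / 463).
25 ≡ 1 (mod 4), so quadratic reciprocity gives (25 / 463) = (463 / 25). Reduce: 463 ≡ 13 (mod 25). Now have (13 / 25).
13 ≡ 1 (mod 4), so quadratic reciprocity gives (13 / 25) = (25 / 13). Reduce: 25 ≡ 12 (mod 13). Now have (12 / 13).
Factor out 2: 12 = 2^2·3. Since 13 ≡ 5 (mod 8), (2 / 13) = -1, and (2 / 13)^2 = +1. Now have (3 / 13).
13 ≡ 1 (mod 4), so quadratic reciprocity gives (3 / 13) = (13 / 3). Reduce: 13 ≡ 1 (mod 3). Now have (1 / 3).
(1 / 3) = 1. Collecting the sign factors: 1.

1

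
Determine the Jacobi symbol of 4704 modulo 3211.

Reduce the numerator: 4704 ≡ 1493 (mod 3211), so (4704 / 3211) = (1493 / 3211).
1493 ≡ 1 (mod 4), so quadratic reciprocity gives (1493 / 3211) = (3211 / 1493). Reduce: 3211 ≡ 225 (mod 1493). Now have (225 / 1493).
225 ≡ 1 (mod 4), so quadratic reciprocity gives (225 / 1493) = (1493 / 225). Reduce: 1493 ≡ 143 (mod 225). Now have (143 / 225).
225 ≡ 1 (mod 4), so quadratic reciprocity gives (143 / 225) = (225 / 143). Reduce: 225 ≡ 82 (mod 143). Now have (82 / 143).
Factor out 2: 82 = 2·41. Since 143 ≡ 7 (mod 8), (2 / 143) = +1. Now have (41 / 143).
41 ≡ 1 (mod 4), so quadratic reciprocity gives (41 / 143) = (143 / 41). Reduce: 143 ≡ 20 (mod 41). Now have (20 / 41).
Factor out 2: 20 = 2^2·5. Since 41 ≡ 1 (mod 8), (2 / 41) = +1, and (2 / 41)^2 = +1. Now have (5 / 41).
5 ≡ 1 (mod 4), so quadratic reciprocity gives (5 / 41) = (41 / 5). Reduce: 41 ≡ 1 (mod 5). Now have (1 / 5).
(1 / 5) = 1. Collecting the sign factors: 1.

1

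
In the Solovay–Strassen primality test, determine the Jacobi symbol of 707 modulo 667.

Reduce the numerator: 707 ≡ 40 (mod 667), so (707 / 667) = (40 / 667).
Factor out 2: 40 = 2^3·5. Since 667 ≡ 3 (mod 8), (2 / 667) = -1, and (2 / 667)^3 = -1. Now have -(5 / 667).
5 ≡ 1 (mod 4), so quadratic reciprocity gives (5 / 667) = (667 / 5). Reduce: 667 ≡ 2 (mod 5). Now have -(2 / 5).
Factor out 2: 2 = 2. Since 5 ≡ 5 (mod 8), (2 / 5) = -1. Now have (1 / 5).
(1 / 5) = 1. Collecting the sign factors: 1.

1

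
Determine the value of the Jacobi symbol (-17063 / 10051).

-1

(-17063 / 10051)
  = (3039 / 10051)    [-17063 ≡ 3039 mod 10051]
  = -(10051 / 3039)    [QR: both ≡ 3 mod 4, sign flips]
  = -(934 / 3039)    [10051 ≡ 934 mod 3039]
  = -(467 / 3039)    [3039 ≡ 7 mod 8 ⇒ (2 / 3039) = +1]
  = (3039 / 467)    [QR: both ≡ 3 mod 4, sign flips]
  = (237 / 467)    [3039 ≡ 237 mod 467]
  = (467 / 237)    [QR: 237 ≡ 1 mod 4, sign kept]
  = (230 / 237)    [467 ≡ 230 mod 237]
  = -(115 / 237)    [237 ≡ 5 mod 8 ⇒ (2 / 237) = -1]
  = -(237 / 115)    [QR: 237 ≡ 1 mod 4, sign kept]
  = -(7 / 115)    [237 ≡ 7 mod 115]
  = (115 / 7)    [QR: both ≡ 3 mod 4, sign flips]
  = (3 / 7)    [115 ≡ 3 mod 7]
  = -(7 / 3)    [QR: both ≡ 3 mod 4, sign flips]
  = -(1 / 3)    [7 ≡ 1 mod 3]
  = -1    [(1 / 3) = 1]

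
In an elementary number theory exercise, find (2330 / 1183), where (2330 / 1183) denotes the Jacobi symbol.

(2330 / 1183)
  = (1147 / 1183)    [2330 ≡ 1147 mod 1183]
  = -(1183 / 1147)    [QR: both ≡ 3 mod 4, sign flips]
  = -(36 / 1147)    [1183 ≡ 36 mod 1147]
  = -(9 / 1147)    [1147 ≡ 3 mod 8 ⇒ (2 / 1147)^2 = +1]
  = -(1147 / 9)    [QR: 9 ≡ 1 mod 4, sign kept]
  = -(4 / 9)    [1147 ≡ 4 mod 9]
  = -(1 / 9)    [9 ≡ 1 mod 8 ⇒ (2 / 9)^2 = +1]
  = -1    [(1 / 9) = 1]

-1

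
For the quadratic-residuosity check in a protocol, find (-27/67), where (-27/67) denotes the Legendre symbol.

(-27/67)
  = (40/67)    [-27 ≡ 40 mod 67]
  = -(5/67)    [67 ≡ 3 mod 8 ⇒ (2/67)^3 = -1]
  = -(67/5)    [QR: 5 ≡ 1 mod 4, sign kept]
  = -(2/5)    [67 ≡ 2 mod 5]
  = (1/5)    [5 ≡ 5 mod 8 ⇒ (2/5) = -1]
  = 1    [(1/5) = 1]

1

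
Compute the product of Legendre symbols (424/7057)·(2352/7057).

By multiplicativity, (424·2352/7057) = (424/7057)·(2352/7057).
First factor (424/7057):
Factor out 2: 424 = 2^3·53. Since 7057 ≡ 1 (mod 8), (2/7057) = +1, and (2/7057)^3 = +1. Now have (53/7057).
53 ≡ 1 (mod 4), so quadratic reciprocity gives (53/7057) = (7057/53). Reduce: 7057 ≡ 8 (mod 53). Now have (8/53).
Factor out 2: 8 = 2^3. Since 53 ≡ 5 (mod 8), (2/53) = -1, and (2/53)^3 = -1. Now have -(1/53).
(1/53) = 1. Collecting the sign factors: -1.
Second factor (2352/7057):
Factor out 2: 2352 = 2^4·147. Since 7057 ≡ 1 (mod 8), (2/7057) = +1, and (2/7057)^4 = +1. Now have (147/7057).
7057 ≡ 1 (mod 4), so quadratic reciprocity gives (147/7057) = (7057/147). Reduce: 7057 ≡ 1 (mod 147). Now have (1/147).
(1/147) = 1. Collecting the sign factors: 1.
Product: (-1)·(1) = -1.

-1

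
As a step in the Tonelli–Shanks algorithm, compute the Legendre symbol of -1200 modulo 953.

-1

(-1200/953)
  = (706/953)    [-1200 ≡ 706 mod 953]
  = (353/953)    [953 ≡ 1 mod 8 ⇒ (2/953) = +1]
  = (953/353)    [QR: 353 ≡ 1 mod 4, sign kept]
  = (247/353)    [953 ≡ 247 mod 353]
  = (353/247)    [QR: 353 ≡ 1 mod 4, sign kept]
  = (106/247)    [353 ≡ 106 mod 247]
  = (53/247)    [247 ≡ 7 mod 8 ⇒ (2/247) = +1]
  = (247/53)    [QR: 53 ≡ 1 mod 4, sign kept]
  = (35/53)    [247 ≡ 35 mod 53]
  = (53/35)    [QR: 53 ≡ 1 mod 4, sign kept]
  = (18/35)    [53 ≡ 18 mod 35]
  = -(9/35)    [35 ≡ 3 mod 8 ⇒ (2/35) = -1]
  = -(35/9)    [QR: 9 ≡ 1 mod 4, sign kept]
  = -(8/9)    [35 ≡ 8 mod 9]
  = -(1/9)    [9 ≡ 1 mod 8 ⇒ (2/9)^3 = +1]
  = -1    [(1/9) = 1]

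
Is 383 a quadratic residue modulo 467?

no

(383/467)
  = -(467/383)    [QR: both ≡ 3 mod 4, sign flips]
  = -(84/383)    [467 ≡ 84 mod 383]
  = -(21/383)    [383 ≡ 7 mod 8 ⇒ (2/383)^2 = +1]
  = -(383/21)    [QR: 21 ≡ 1 mod 4, sign kept]
  = -(5/21)    [383 ≡ 5 mod 21]
  = -(21/5)    [QR: 5 ≡ 1 mod 4, sign kept]
  = -(1/5)    [21 ≡ 1 mod 5]
  = -1    [(1/5) = 1]
The Legendre symbol is -1, so x^2 ≡ 383 (mod 467) has no solution.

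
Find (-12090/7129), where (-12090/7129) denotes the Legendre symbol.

1

(-12090/7129)
  = (2168/7129)    [-12090 ≡ 2168 mod 7129]
  = (271/7129)    [7129 ≡ 1 mod 8 ⇒ (2/7129)^3 = +1]
  = (7129/271)    [QR: 7129 ≡ 1 mod 4, sign kept]
  = (83/271)    [7129 ≡ 83 mod 271]
  = -(271/83)    [QR: both ≡ 3 mod 4, sign flips]
  = -(22/83)    [271 ≡ 22 mod 83]
  = (11/83)    [83 ≡ 3 mod 8 ⇒ (2/83) = -1]
  = -(83/11)    [QR: both ≡ 3 mod 4, sign flips]
  = -(6/11)    [83 ≡ 6 mod 11]
  = (3/11)    [11 ≡ 3 mod 8 ⇒ (2/11) = -1]
  = -(11/3)    [QR: both ≡ 3 mod 4, sign flips]
  = -(2/3)    [11 ≡ 2 mod 3]
  = (1/3)    [3 ≡ 3 mod 8 ⇒ (2/3) = -1]
  = 1    [(1/3) = 1]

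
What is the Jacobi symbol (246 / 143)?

1

(246 / 143)
  = (103 / 143)    [246 ≡ 103 mod 143]
  = -(143 / 103)    [QR: both ≡ 3 mod 4, sign flips]
  = -(40 / 103)    [143 ≡ 40 mod 103]
  = -(5 / 103)    [103 ≡ 7 mod 8 ⇒ (2 / 103)^3 = +1]
  = -(103 / 5)    [QR: 5 ≡ 1 mod 4, sign kept]
  = -(3 / 5)    [103 ≡ 3 mod 5]
  = -(5 / 3)    [QR: 5 ≡ 1 mod 4, sign kept]
  = -(2 / 3)    [5 ≡ 2 mod 3]
  = (1 / 3)    [3 ≡ 3 mod 8 ⇒ (2 / 3) = -1]
  = 1    [(1 / 3) = 1]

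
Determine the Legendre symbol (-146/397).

-1

Reduce the numerator: -146 ≡ 251 (mod 397), so (-146/397) = (251/397).
397 ≡ 1 (mod 4), so quadratic reciprocity gives (251/397) = (397/251). Reduce: 397 ≡ 146 (mod 251). Now have (146/251).
Factor out 2: 146 = 2·73. Since 251 ≡ 3 (mod 8), (2/251) = -1. Now have -(73/251).
73 ≡ 1 (mod 4), so quadratic reciprocity gives (73/251) = (251/73). Reduce: 251 ≡ 32 (mod 73). Now have -(32/73).
Factor out 2: 32 = 2^5. Since 73 ≡ 1 (mod 8), (2/73) = +1, and (2/73)^5 = +1. Now have -(1/73).
(1/73) = 1. Collecting the sign factors: -1.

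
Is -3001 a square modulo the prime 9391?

no

(-3001/9391)
  = (6390/9391)    [-3001 ≡ 6390 mod 9391]
  = (3195/9391)    [9391 ≡ 7 mod 8 ⇒ (2/9391) = +1]
  = -(9391/3195)    [QR: both ≡ 3 mod 4, sign flips]
  = -(3001/3195)    [9391 ≡ 3001 mod 3195]
  = -(3195/3001)    [QR: 3001 ≡ 1 mod 4, sign kept]
  = -(194/3001)    [3195 ≡ 194 mod 3001]
  = -(97/3001)    [3001 ≡ 1 mod 8 ⇒ (2/3001) = +1]
  = -(3001/97)    [QR: 97 ≡ 1 mod 4, sign kept]
  = -(91/97)    [3001 ≡ 91 mod 97]
  = -(97/91)    [QR: 97 ≡ 1 mod 4, sign kept]
  = -(6/91)    [97 ≡ 6 mod 91]
  = (3/91)    [91 ≡ 3 mod 8 ⇒ (2/91) = -1]
  = -(91/3)    [QR: both ≡ 3 mod 4, sign flips]
  = -(1/3)    [91 ≡ 1 mod 3]
  = -1    [(1/3) = 1]
(-3001/9391) = -1, and 9391 is prime, so -3001 is not a quadratic residue mod 9391.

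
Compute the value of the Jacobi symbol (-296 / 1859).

1

Reduce the numerator: -296 ≡ 1563 (mod 1859), so (-296 / 1859) = (1563 / 1859).
Both 1563 ≡ 3 and 1859 ≡ 3 (mod 4), so reciprocity gives (1563 / 1859) = -(1859 / 1563). Reduce: 1859 ≡ 296 (mod 1563). Now have -(296 / 1563).
Factor out 2: 296 = 2^3·37. Since 1563 ≡ 3 (mod 8), (2 / 1563) = -1, and (2 / 1563)^3 = -1. Now have (37 / 1563).
37 ≡ 1 (mod 4), so quadratic reciprocity gives (37 / 1563) = (1563 / 37). Reduce: 1563 ≡ 9 (mod 37). Now have (9 / 37).
9 ≡ 1 (mod 4), so quadratic reciprocity gives (9 / 37) = (37 / 9). Reduce: 37 ≡ 1 (mod 9). Now have (1 / 9).
(1 / 9) = 1. Collecting the sign factors: 1.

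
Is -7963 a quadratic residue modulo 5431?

(-7963/5431)
  = -(7963/5431)    [5431 ≡ 3 mod 4 ⇒ (-1/5431) = -1]
  = -(2532/5431)    [7963 ≡ 2532 mod 5431]
  = -(633/5431)    [5431 ≡ 7 mod 8 ⇒ (2/5431)^2 = +1]
  = -(5431/633)    [QR: 633 ≡ 1 mod 4, sign kept]
  = -(367/633)    [5431 ≡ 367 mod 633]
  = -(633/367)    [QR: 633 ≡ 1 mod 4, sign kept]
  = -(266/367)    [633 ≡ 266 mod 367]
  = -(133/367)    [367 ≡ 7 mod 8 ⇒ (2/367) = +1]
  = -(367/133)    [QR: 133 ≡ 1 mod 4, sign kept]
  = -(101/133)    [367 ≡ 101 mod 133]
  = -(133/101)    [QR: 101 ≡ 1 mod 4, sign kept]
  = -(32/101)    [133 ≡ 32 mod 101]
  = (1/101)    [101 ≡ 5 mod 8 ⇒ (2/101)^5 = -1]
  = 1    [(1/101) = 1]
The Legendre symbol is 1, so x^2 ≡ -7963 (mod 5431) has solution.

yes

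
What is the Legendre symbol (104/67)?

1

(104/67)
  = (37/67)    [104 ≡ 37 mod 67]
  = (67/37)    [QR: 37 ≡ 1 mod 4, sign kept]
  = (30/37)    [67 ≡ 30 mod 37]
  = -(15/37)    [37 ≡ 5 mod 8 ⇒ (2/37) = -1]
  = -(37/15)    [QR: 37 ≡ 1 mod 4, sign kept]
  = -(7/15)    [37 ≡ 7 mod 15]
  = (15/7)    [QR: both ≡ 3 mod 4, sign flips]
  = (1/7)    [15 ≡ 1 mod 7]
  = 1    [(1/7) = 1]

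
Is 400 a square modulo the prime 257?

yes

(400/257)
  = (143/257)    [400 ≡ 143 mod 257]
  = (257/143)    [QR: 257 ≡ 1 mod 4, sign kept]
  = (114/143)    [257 ≡ 114 mod 143]
  = (57/143)    [143 ≡ 7 mod 8 ⇒ (2/143) = +1]
  = (143/57)    [QR: 57 ≡ 1 mod 4, sign kept]
  = (29/57)    [143 ≡ 29 mod 57]
  = (57/29)    [QR: 29 ≡ 1 mod 4, sign kept]
  = (28/29)    [57 ≡ 28 mod 29]
  = (7/29)    [29 ≡ 5 mod 8 ⇒ (2/29)^2 = +1]
  = (29/7)    [QR: 29 ≡ 1 mod 4, sign kept]
  = (1/7)    [29 ≡ 1 mod 7]
  = 1    [(1/7) = 1]
(400/257) = 1, and 257 is prime, so 400 is a quadratic residue mod 257.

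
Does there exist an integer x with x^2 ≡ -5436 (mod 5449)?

no

Pull out -1: (-5436/5449) = (-1/5449)·(5436/5449). Since 5449 ≡ 1 (mod 4), (-1/5449) = +1. Now have (5436/5449).
Factor out 2: 5436 = 2^2·1359. Since 5449 ≡ 1 (mod 8), (2/5449) = +1, and (2/5449)^2 = +1. Now have (1359/5449).
5449 ≡ 1 (mod 4), so quadratic reciprocity gives (1359/5449) = (5449/1359). Reduce: 5449 ≡ 13 (mod 1359). Now have (13/1359).
13 ≡ 1 (mod 4), so quadratic reciprocity gives (13/1359) = (1359/13). Reduce: 1359 ≡ 7 (mod 13). Now have (7/13).
13 ≡ 1 (mod 4), so quadratic reciprocity gives (7/13) = (13/7). Reduce: 13 ≡ 6 (mod 7). Now have (6/7).
Factor out 2: 6 = 2·3. Since 7 ≡ 7 (mod 8), (2/7) = +1. Now have (3/7).
Both 3 ≡ 3 and 7 ≡ 3 (mod 4), so reciprocity gives (3/7) = -(7/3). Reduce: 7 ≡ 1 (mod 3). Now have -(1/3).
(1/3) = 1. Collecting the sign factors: -1.
(-5436/5449) = -1, and 5449 is prime, so -5436 is not a quadratic residue mod 5449.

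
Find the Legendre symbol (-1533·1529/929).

By multiplicativity, (-1533·1529/929) = (-1533/929)·(1529/929).
First factor (-1533/929):
Reduce the numerator: -1533 ≡ 325 (mod 929), so (-1533/929) = (325/929).
325 ≡ 1 (mod 4), so quadratic reciprocity gives (325/929) = (929/325). Reduce: 929 ≡ 279 (mod 325). Now have (279/325).
325 ≡ 1 (mod 4), so quadratic reciprocity gives (279/325) = (325/279). Reduce: 325 ≡ 46 (mod 279). Now have (46/279).
Factor out 2: 46 = 2·23. Since 279 ≡ 7 (mod 8), (2/279) = +1. Now have (23/279).
Both 23 ≡ 3 and 279 ≡ 3 (mod 4), so reciprocity gives (23/279) = -(279/23). Reduce: 279 ≡ 3 (mod 23). Now have -(3/23).
Both 3 ≡ 3 and 23 ≡ 3 (mod 4), so reciprocity gives (3/23) = -(23/3). Reduce: 23 ≡ 2 (mod 3). Now have (2/3).
Factor out 2: 2 = 2. Since 3 ≡ 3 (mod 8), (2/3) = -1. Now have -(1/3).
(1/3) = 1. Collecting the sign factors: -1.
Second factor (1529/929):
Reduce the numerator: 1529 ≡ 600 (mod 929), so (1529/929) = (600/929).
Factor out 2: 600 = 2^3·75. Since 929 ≡ 1 (mod 8), (2/929) = +1, and (2/929)^3 = +1. Now have (75/929).
929 ≡ 1 (mod 4), so quadratic reciprocity gives (75/929) = (929/75). Reduce: 929 ≡ 29 (mod 75). Now have (29/75).
29 ≡ 1 (mod 4), so quadratic reciprocity gives (29/75) = (75/29). Reduce: 75 ≡ 17 (mod 29). Now have (17/29).
17 ≡ 1 (mod 4), so quadratic reciprocity gives (17/29) = (29/17). Reduce: 29 ≡ 12 (mod 17). Now have (12/17).
Factor out 2: 12 = 2^2·3. Since 17 ≡ 1 (mod 8), (2/17) = +1, and (2/17)^2 = +1. Now have (3/17).
17 ≡ 1 (mod 4), so quadratic reciprocity gives (3/17) = (17/3). Reduce: 17 ≡ 2 (mod 3). Now have (2/3).
Factor out 2: 2 = 2. Since 3 ≡ 3 (mod 8), (2/3) = -1. Now have -(1/3).
(1/3) = 1. Collecting the sign factors: -1.
Product: (-1)·(-1) = 1.

1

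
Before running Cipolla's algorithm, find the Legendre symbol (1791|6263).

(1791|6263)
  = -(6263|1791)    [QR: both ≡ 3 mod 4, sign flips]
  = -(890|1791)    [6263 ≡ 890 mod 1791]
  = -(445|1791)    [1791 ≡ 7 mod 8 ⇒ (2|1791) = +1]
  = -(1791|445)    [QR: 445 ≡ 1 mod 4, sign kept]
  = -(11|445)    [1791 ≡ 11 mod 445]
  = -(445|11)    [QR: 445 ≡ 1 mod 4, sign kept]
  = -(5|11)    [445 ≡ 5 mod 11]
  = -(11|5)    [QR: 5 ≡ 1 mod 4, sign kept]
  = -(1|5)    [11 ≡ 1 mod 5]
  = -1    [(1|5) = 1]

-1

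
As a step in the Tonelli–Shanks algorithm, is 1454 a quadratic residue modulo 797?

yes

(1454/797)
  = (657/797)    [1454 ≡ 657 mod 797]
  = (797/657)    [QR: 657 ≡ 1 mod 4, sign kept]
  = (140/657)    [797 ≡ 140 mod 657]
  = (35/657)    [657 ≡ 1 mod 8 ⇒ (2/657)^2 = +1]
  = (657/35)    [QR: 657 ≡ 1 mod 4, sign kept]
  = (27/35)    [657 ≡ 27 mod 35]
  = -(35/27)    [QR: both ≡ 3 mod 4, sign flips]
  = -(8/27)    [35 ≡ 8 mod 27]
  = (1/27)    [27 ≡ 3 mod 8 ⇒ (2/27)^3 = -1]
  = 1    [(1/27) = 1]
The Legendre symbol is 1, so x^2 ≡ 1454 (mod 797) has solution.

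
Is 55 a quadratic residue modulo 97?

(55|97)
  = (97|55)    [QR: 97 ≡ 1 mod 4, sign kept]
  = (42|55)    [97 ≡ 42 mod 55]
  = (21|55)    [55 ≡ 7 mod 8 ⇒ (2|55) = +1]
  = (55|21)    [QR: 21 ≡ 1 mod 4, sign kept]
  = (13|21)    [55 ≡ 13 mod 21]
  = (21|13)    [QR: 13 ≡ 1 mod 4, sign kept]
  = (8|13)    [21 ≡ 8 mod 13]
  = -(1|13)    [13 ≡ 5 mod 8 ⇒ (2|13)^3 = -1]
  = -1    [(1|13) = 1]
(55|97) = -1, and 97 is prime, so 55 is not a quadratic residue mod 97.

no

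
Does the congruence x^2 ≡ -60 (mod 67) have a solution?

Reduce the numerator: -60 ≡ 7 (mod 67), so (-60|67) = (7|67).
Both 7 ≡ 3 and 67 ≡ 3 (mod 4), so reciprocity gives (7|67) = -(67|7). Reduce: 67 ≡ 4 (mod 7). Now have -(4|7).
Factor out 2: 4 = 2^2. Since 7 ≡ 7 (mod 8), (2|7) = +1, and (2|7)^2 = +1. Now have -(1|7).
(1|7) = 1. Collecting the sign factors: -1.
(-60|67) = -1, and 67 is prime, so -60 is not a quadratic residue mod 67.

no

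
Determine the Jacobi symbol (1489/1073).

-1

(1489/1073)
  = (416/1073)    [1489 ≡ 416 mod 1073]
  = (13/1073)    [1073 ≡ 1 mod 8 ⇒ (2/1073)^5 = +1]
  = (1073/13)    [QR: 13 ≡ 1 mod 4, sign kept]
  = (7/13)    [1073 ≡ 7 mod 13]
  = (13/7)    [QR: 13 ≡ 1 mod 4, sign kept]
  = (6/7)    [13 ≡ 6 mod 7]
  = (3/7)    [7 ≡ 7 mod 8 ⇒ (2/7) = +1]
  = -(7/3)    [QR: both ≡ 3 mod 4, sign flips]
  = -(1/3)    [7 ≡ 1 mod 3]
  = -1    [(1/3) = 1]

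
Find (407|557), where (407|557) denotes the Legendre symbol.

557 ≡ 1 (mod 4), so quadratic reciprocity gives (407|557) = (557|407). Reduce: 557 ≡ 150 (mod 407). Now have (150|407).
Factor out 2: 150 = 2·75. Since 407 ≡ 7 (mod 8), (2|407) = +1. Now have (75|407).
Both 75 ≡ 3 and 407 ≡ 3 (mod 4), so reciprocity gives (75|407) = -(407|75). Reduce: 407 ≡ 32 (mod 75). Now have -(32|75).
Factor out 2: 32 = 2^5. Since 75 ≡ 3 (mod 8), (2|75) = -1, and (2|75)^5 = -1. Now have (1|75).
(1|75) = 1. Collecting the sign factors: 1.

1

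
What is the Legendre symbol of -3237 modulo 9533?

1

(-3237|9533)
  = (6296|9533)    [-3237 ≡ 6296 mod 9533]
  = -(787|9533)    [9533 ≡ 5 mod 8 ⇒ (2|9533)^3 = -1]
  = -(9533|787)    [QR: 9533 ≡ 1 mod 4, sign kept]
  = -(89|787)    [9533 ≡ 89 mod 787]
  = -(787|89)    [QR: 89 ≡ 1 mod 4, sign kept]
  = -(75|89)    [787 ≡ 75 mod 89]
  = -(89|75)    [QR: 89 ≡ 1 mod 4, sign kept]
  = -(14|75)    [89 ≡ 14 mod 75]
  = (7|75)    [75 ≡ 3 mod 8 ⇒ (2|75) = -1]
  = -(75|7)    [QR: both ≡ 3 mod 4, sign flips]
  = -(5|7)    [75 ≡ 5 mod 7]
  = -(7|5)    [QR: 5 ≡ 1 mod 4, sign kept]
  = -(2|5)    [7 ≡ 2 mod 5]
  = (1|5)    [5 ≡ 5 mod 8 ⇒ (2|5) = -1]
  = 1    [(1|5) = 1]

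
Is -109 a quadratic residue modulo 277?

no

Reduce the numerator: -109 ≡ 168 (mod 277), so (-109/277) = (168/277).
Factor out 2: 168 = 2^3·21. Since 277 ≡ 5 (mod 8), (2/277) = -1, and (2/277)^3 = -1. Now have -(21/277).
21 ≡ 1 (mod 4), so quadratic reciprocity gives (21/277) = (277/21). Reduce: 277 ≡ 4 (mod 21). Now have -(4/21).
Factor out 2: 4 = 2^2. Since 21 ≡ 5 (mod 8), (2/21) = -1, and (2/21)^2 = +1. Now have -(1/21).
(1/21) = 1. Collecting the sign factors: -1.
(-109/277) = -1, and 277 is prime, so -109 is not a quadratic residue mod 277.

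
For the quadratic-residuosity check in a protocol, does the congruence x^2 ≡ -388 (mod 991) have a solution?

yes

Reduce the numerator: -388 ≡ 603 (mod 991), so (-388/991) = (603/991).
Both 603 ≡ 3 and 991 ≡ 3 (mod 4), so reciprocity gives (603/991) = -(991/603). Reduce: 991 ≡ 388 (mod 603). Now have -(388/603).
Factor out 2: 388 = 2^2·97. Since 603 ≡ 3 (mod 8), (2/603) = -1, and (2/603)^2 = +1. Now have -(97/603).
97 ≡ 1 (mod 4), so quadratic reciprocity gives (97/603) = (603/97). Reduce: 603 ≡ 21 (mod 97). Now have -(21/97).
21 ≡ 1 (mod 4), so quadratic reciprocity gives (21/97) = (97/21). Reduce: 97 ≡ 13 (mod 21). Now have -(13/21).
13 ≡ 1 (mod 4), so quadratic reciprocity gives (13/21) = (21/13). Reduce: 21 ≡ 8 (mod 13). Now have -(8/13).
Factor out 2: 8 = 2^3. Since 13 ≡ 5 (mod 8), (2/13) = -1, and (2/13)^3 = -1. Now have (1/13).
(1/13) = 1. Collecting the sign factors: 1.
The Legendre symbol is 1, so x^2 ≡ -388 (mod 991) has solution.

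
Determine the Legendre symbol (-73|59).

1

(-73|59)
  = (45|59)    [-73 ≡ 45 mod 59]
  = (59|45)    [QR: 45 ≡ 1 mod 4, sign kept]
  = (14|45)    [59 ≡ 14 mod 45]
  = -(7|45)    [45 ≡ 5 mod 8 ⇒ (2|45) = -1]
  = -(45|7)    [QR: 45 ≡ 1 mod 4, sign kept]
  = -(3|7)    [45 ≡ 3 mod 7]
  = (7|3)    [QR: both ≡ 3 mod 4, sign flips]
  = (1|3)    [7 ≡ 1 mod 3]
  = 1    [(1|3) = 1]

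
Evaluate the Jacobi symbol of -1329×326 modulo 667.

-1

By multiplicativity, (-1329·326|667) = (-1329|667)·(326|667).
First factor (-1329|667):
Reduce the numerator: -1329 ≡ 5 (mod 667), so (-1329|667) = (5|667).
5 ≡ 1 (mod 4), so quadratic reciprocity gives (5|667) = (667|5). Reduce: 667 ≡ 2 (mod 5). Now have (2|5).
Factor out 2: 2 = 2. Since 5 ≡ 5 (mod 8), (2|5) = -1. Now have -(1|5).
(1|5) = 1. Collecting the sign factors: -1.
Second factor (326|667):
Factor out 2: 326 = 2·163. Since 667 ≡ 3 (mod 8), (2|667) = -1. Now have -(163|667).
Both 163 ≡ 3 and 667 ≡ 3 (mod 4), so reciprocity gives (163|667) = -(667|163). Reduce: 667 ≡ 15 (mod 163). Now have (15|163).
Both 15 ≡ 3 and 163 ≡ 3 (mod 4), so reciprocity gives (15|163) = -(163|15). Reduce: 163 ≡ 13 (mod 15). Now have -(13|15).
13 ≡ 1 (mod 4), so quadratic reciprocity gives (13|15) = (15|13). Reduce: 15 ≡ 2 (mod 13). Now have -(2|13).
Factor out 2: 2 = 2. Since 13 ≡ 5 (mod 8), (2|13) = -1. Now have (1|13).
(1|13) = 1. Collecting the sign factors: 1.
Product: (-1)·(1) = -1.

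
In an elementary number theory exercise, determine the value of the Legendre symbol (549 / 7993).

(549 / 7993)
  = (7993 / 549)    [QR: 549 ≡ 1 mod 4, sign kept]
  = (307 / 549)    [7993 ≡ 307 mod 549]
  = (549 / 307)    [QR: 549 ≡ 1 mod 4, sign kept]
  = (242 / 307)    [549 ≡ 242 mod 307]
  = -(121 / 307)    [307 ≡ 3 mod 8 ⇒ (2 / 307) = -1]
  = -(307 / 121)    [QR: 121 ≡ 1 mod 4, sign kept]
  = -(65 / 121)    [307 ≡ 65 mod 121]
  = -(121 / 65)    [QR: 65 ≡ 1 mod 4, sign kept]
  = -(56 / 65)    [121 ≡ 56 mod 65]
  = -(7 / 65)    [65 ≡ 1 mod 8 ⇒ (2 / 65)^3 = +1]
  = -(65 / 7)    [QR: 65 ≡ 1 mod 4, sign kept]
  = -(2 / 7)    [65 ≡ 2 mod 7]
  = -(1 / 7)    [7 ≡ 7 mod 8 ⇒ (2 / 7) = +1]
  = -1    [(1 / 7) = 1]

-1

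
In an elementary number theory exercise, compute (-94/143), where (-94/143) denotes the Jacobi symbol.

Reduce the numerator: -94 ≡ 49 (mod 143), so (-94/143) = (49/143).
49 ≡ 1 (mod 4), so quadratic reciprocity gives (49/143) = (143/49). Reduce: 143 ≡ 45 (mod 49). Now have (45/49).
45 ≡ 1 (mod 4), so quadratic reciprocity gives (45/49) = (49/45). Reduce: 49 ≡ 4 (mod 45). Now have (4/45).
Factor out 2: 4 = 2^2. Since 45 ≡ 5 (mod 8), (2/45) = -1, and (2/45)^2 = +1. Now have (1/45).
(1/45) = 1. Collecting the sign factors: 1.

1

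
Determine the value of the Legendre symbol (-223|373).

-1

Pull out -1: (-223|373) = (-1|373)·(223|373). Since 373 ≡ 1 (mod 4), (-1|373) = +1. Now have (223|373).
373 ≡ 1 (mod 4), so quadratic reciprocity gives (223|373) = (373|223). Reduce: 373 ≡ 150 (mod 223). Now have (150|223).
Factor out 2: 150 = 2·75. Since 223 ≡ 7 (mod 8), (2|223) = +1. Now have (75|223).
Both 75 ≡ 3 and 223 ≡ 3 (mod 4), so reciprocity gives (75|223) = -(223|75). Reduce: 223 ≡ 73 (mod 75). Now have -(73|75).
73 ≡ 1 (mod 4), so quadratic reciprocity gives (73|75) = (75|73). Reduce: 75 ≡ 2 (mod 73). Now have -(2|73).
Factor out 2: 2 = 2. Since 73 ≡ 1 (mod 8), (2|73) = +1. Now have -(1|73).
(1|73) = 1. Collecting the sign factors: -1.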